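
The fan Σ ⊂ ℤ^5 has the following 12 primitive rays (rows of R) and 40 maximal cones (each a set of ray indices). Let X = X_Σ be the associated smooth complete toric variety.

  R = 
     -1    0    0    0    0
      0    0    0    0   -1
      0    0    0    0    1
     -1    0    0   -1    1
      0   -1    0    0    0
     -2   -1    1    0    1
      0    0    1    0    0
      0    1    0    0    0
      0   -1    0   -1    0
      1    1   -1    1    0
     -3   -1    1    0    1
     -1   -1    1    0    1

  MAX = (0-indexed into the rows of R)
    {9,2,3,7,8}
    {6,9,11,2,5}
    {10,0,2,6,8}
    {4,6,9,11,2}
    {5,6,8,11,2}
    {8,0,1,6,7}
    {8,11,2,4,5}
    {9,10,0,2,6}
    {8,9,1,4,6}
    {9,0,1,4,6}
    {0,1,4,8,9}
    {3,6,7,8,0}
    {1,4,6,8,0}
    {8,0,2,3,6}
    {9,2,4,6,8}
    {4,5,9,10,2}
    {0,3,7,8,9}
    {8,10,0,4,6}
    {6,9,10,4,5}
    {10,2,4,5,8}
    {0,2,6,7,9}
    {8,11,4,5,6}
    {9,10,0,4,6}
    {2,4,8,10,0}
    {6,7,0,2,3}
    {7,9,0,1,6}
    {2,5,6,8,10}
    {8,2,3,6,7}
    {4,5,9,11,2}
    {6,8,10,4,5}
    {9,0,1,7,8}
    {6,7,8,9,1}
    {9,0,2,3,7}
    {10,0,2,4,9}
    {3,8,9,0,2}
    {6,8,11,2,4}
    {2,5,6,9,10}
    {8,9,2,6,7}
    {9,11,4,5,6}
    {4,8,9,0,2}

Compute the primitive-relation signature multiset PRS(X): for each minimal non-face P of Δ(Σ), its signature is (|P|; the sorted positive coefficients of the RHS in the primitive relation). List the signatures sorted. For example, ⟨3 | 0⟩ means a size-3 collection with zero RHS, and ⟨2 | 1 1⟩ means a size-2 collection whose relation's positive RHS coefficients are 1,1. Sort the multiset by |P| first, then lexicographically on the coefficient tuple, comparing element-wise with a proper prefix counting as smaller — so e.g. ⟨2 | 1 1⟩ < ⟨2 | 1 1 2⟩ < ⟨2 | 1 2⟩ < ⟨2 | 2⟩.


25 minimal non-faces of Δ(Σ) (on 12 rays):

  {1,2}:  v_{1} + v_{2} = 0  ⇒ sig = ⟨2 | 0⟩
  {4,7}:  v_{4} + v_{7} = 0  ⇒ sig = ⟨2 | 0⟩
  {0,5}:  v_{0} + v_{5} = v_{10}  ⇒ sig = ⟨2 | 1⟩
  {0,11}:  v_{0} + v_{11} = v_{5}  ⇒ sig = ⟨2 | 1⟩
  {1,3}:  v_{1} + v_{3} = v_{0} + v_{7} + v_{8}  ⇒ sig = ⟨2 | 1 1 1⟩
  {1,11}:  v_{1} + v_{11} = v_{0} + v_{4} + v_{6}  ⇒ sig = ⟨2 | 1 1 1⟩
  {3,4}:  v_{3} + v_{4} = v_{0} + v_{2} + v_{8}  ⇒ sig = ⟨2 | 1 1 1⟩
  {7,11}:  v_{7} + v_{11} = v_{0} + v_{2} + v_{6}  ⇒ sig = ⟨2 | 1 1 1⟩
  {1,5}:  v_{1} + v_{5} = 2·v_{0} + v_{4} + v_{6}  ⇒ sig = ⟨2 | 1 1 2⟩
  {5,7}:  v_{5} + v_{7} = 2·v_{0} + v_{2} + v_{6}  ⇒ sig = ⟨2 | 1 1 2⟩
  {3,11}:  v_{3} + v_{11} = 2·v_{0} + 2·v_{2} + v_{6} + v_{8}  ⇒ sig = ⟨2 | 1 1 2 2⟩
  {3,5}:  v_{3} + v_{5} = 3·v_{0} + 2·v_{2} + v_{6} + v_{8}  ⇒ sig = ⟨2 | 1 1 2 3⟩
  {3,10}:  v_{3} + v_{10} = 4·v_{0} + 2·v_{2} + v_{6} + v_{8}  ⇒ sig = ⟨2 | 1 1 2 4⟩
  {1,10}:  v_{1} + v_{10} = 3·v_{0} + v_{4} + v_{6}  ⇒ sig = ⟨2 | 1 1 3⟩
  {7,10}:  v_{7} + v_{10} = 3·v_{0} + v_{2} + v_{6}  ⇒ sig = ⟨2 | 1 1 3⟩
  {10,11}:  v_{10} + v_{11} = 2·v_{5}  ⇒ sig = ⟨2 | 2⟩
  {3,6,9}:  v_{3} + v_{6} + v_{9} = v_{2} + v_{7}  ⇒ sig = ⟨3 | 1 1⟩
  {8,9,11}:  v_{8} + v_{9} + v_{11} = v_{2} + v_{4}  ⇒ sig = ⟨3 | 1 1⟩
  {5,8,9}:  v_{5} + v_{8} + v_{9} = v_{0} + v_{2} + v_{4}  ⇒ sig = ⟨3 | 1 1 1⟩
  {8,9,10}:  v_{8} + v_{9} + v_{10} = 2·v_{0} + v_{2} + v_{4}  ⇒ sig = ⟨3 | 1 1 2⟩
  {0,6,8,9}:  v_{0} + v_{6} + v_{8} + v_{9} = 0  ⇒ sig = ⟨4 | 0⟩
  {0,2,4,6}:  v_{0} + v_{2} + v_{4} + v_{6} = v_{11}  ⇒ sig = ⟨4 | 1⟩
  {0,2,7,8}:  v_{0} + v_{2} + v_{7} + v_{8} = v_{3}  ⇒ sig = ⟨4 | 1⟩
  {2,4,6,10}:  v_{2} + v_{4} + v_{6} + v_{10} = v_{5} + v_{11}  ⇒ sig = ⟨4 | 1 1⟩
  {2,4,5,6}:  v_{2} + v_{4} + v_{5} + v_{6} = 2·v_{11}  ⇒ sig = ⟨4 | 2⟩

Hence PRS(X_Σ) =
    ⟨2 | 0⟩
    ⟨2 | 0⟩
    ⟨2 | 1⟩
    ⟨2 | 1⟩
    ⟨2 | 1 1 1⟩
    ⟨2 | 1 1 1⟩
    ⟨2 | 1 1 1⟩
    ⟨2 | 1 1 1⟩
    ⟨2 | 1 1 2⟩
    ⟨2 | 1 1 2⟩
    ⟨2 | 1 1 2 2⟩
    ⟨2 | 1 1 2 3⟩
    ⟨2 | 1 1 2 4⟩
    ⟨2 | 1 1 3⟩
    ⟨2 | 1 1 3⟩
    ⟨2 | 2⟩
    ⟨3 | 1 1⟩
    ⟨3 | 1 1⟩
    ⟨3 | 1 1 1⟩
    ⟨3 | 1 1 2⟩
    ⟨4 | 0⟩
    ⟨4 | 1⟩
    ⟨4 | 1⟩
    ⟨4 | 1 1⟩
    ⟨4 | 2⟩


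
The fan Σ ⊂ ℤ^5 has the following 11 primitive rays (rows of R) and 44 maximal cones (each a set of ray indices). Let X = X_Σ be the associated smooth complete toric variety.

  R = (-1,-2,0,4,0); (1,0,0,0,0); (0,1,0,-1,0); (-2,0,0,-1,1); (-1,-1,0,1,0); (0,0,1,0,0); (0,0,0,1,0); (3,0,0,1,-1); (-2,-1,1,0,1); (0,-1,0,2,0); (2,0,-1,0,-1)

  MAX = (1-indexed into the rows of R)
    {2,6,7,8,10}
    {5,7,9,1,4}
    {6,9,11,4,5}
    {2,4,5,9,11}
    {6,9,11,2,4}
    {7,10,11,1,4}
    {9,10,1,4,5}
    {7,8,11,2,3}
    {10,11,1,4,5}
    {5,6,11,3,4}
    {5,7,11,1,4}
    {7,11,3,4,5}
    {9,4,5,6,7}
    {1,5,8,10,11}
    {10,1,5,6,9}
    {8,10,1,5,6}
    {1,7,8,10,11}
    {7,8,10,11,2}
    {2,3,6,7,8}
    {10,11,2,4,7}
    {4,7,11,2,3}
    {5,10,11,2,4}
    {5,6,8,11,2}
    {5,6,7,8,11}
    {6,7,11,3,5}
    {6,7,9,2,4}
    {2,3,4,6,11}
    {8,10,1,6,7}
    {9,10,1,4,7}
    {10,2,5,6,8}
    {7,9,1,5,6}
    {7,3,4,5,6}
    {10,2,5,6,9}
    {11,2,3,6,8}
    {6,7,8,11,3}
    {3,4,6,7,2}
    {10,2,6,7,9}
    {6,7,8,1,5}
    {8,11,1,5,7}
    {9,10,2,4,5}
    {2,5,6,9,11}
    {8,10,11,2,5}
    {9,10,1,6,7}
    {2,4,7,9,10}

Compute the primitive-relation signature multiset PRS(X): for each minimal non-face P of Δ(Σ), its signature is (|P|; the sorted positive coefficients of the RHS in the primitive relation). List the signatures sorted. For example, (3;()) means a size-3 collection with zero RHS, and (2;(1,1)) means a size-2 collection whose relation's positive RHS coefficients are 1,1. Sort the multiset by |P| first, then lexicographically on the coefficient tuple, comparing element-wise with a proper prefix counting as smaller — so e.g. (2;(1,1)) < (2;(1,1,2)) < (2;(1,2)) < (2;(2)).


Δ(Σ) — 11 vertices, 20 min non-faces:

  • {3,10}:  v_{3} + v_{10} = v_{7} — sig = (2;(1))
  • {4,8}:  v_{4} + v_{8} = v_{2} — sig = (2;(1))
  • {3,9}:  v_{3} + v_{9} = v_{4} + v_{6} — sig = (2;(1,1))
  • {8,9}:  v_{8} + v_{9} = 2·v_{2} + v_{5} + v_{6} — sig = (2;(1,1,2))
  • {1,3}:  v_{1} + v_{3} = v_{5} + 2·v_{7} — sig = (2;(1,2))
  • {1,2}:  v_{1} + v_{2} = 2·v_{10} — sig = (2;(2))
  • {2,3,5}:  v_{2} + v_{3} + v_{5} = 0 — sig = (3;())
  • {2,5,7}:  v_{2} + v_{5} + v_{7} = v_{10} — sig = (3;(1))
  • {5,7,10}:  v_{5} + v_{7} + v_{10} = v_{1} — sig = (3;(1))
  • {4,6,10}:  v_{4} + v_{6} + v_{10} = v_{7} + v_{9} — sig = (3;(1,1))
  • {6,10,11}:  v_{6} + v_{10} + v_{11} = v_{5} + v_{8} — sig = (3;(1,1))
  • {7,9,11}:  v_{7} + v_{9} + v_{11} = v_{2} + v_{5} — sig = (3;(1,1))
  • {3,5,8}:  v_{3} + v_{5} + v_{8} = v_{6} + v_{7} + v_{11} — sig = (3;(1,1,1))
  • {1,4,6}:  v_{1} + v_{4} + v_{6} = v_{5} + 2·v_{7} + v_{9} — sig = (3;(1,1,2))
  • {1,6,11}:  v_{1} + v_{6} + v_{11} = 2·v_{5} + v_{7} + v_{8} — sig = (3;(1,1,2))
  • {1,9,11}:  v_{1} + v_{9} + v_{11} = v_{2} + 2·v_{5} + v_{10} — sig = (3;(1,1,2))
  • {9,10,11}:  v_{9} + v_{10} + v_{11} = 2·v_{2} + 2·v_{5} — sig = (3;(2,2))
  • {4,6,7,11}:  v_{4} + v_{6} + v_{7} + v_{11} = 0 — sig = (4;())
  • {2,4,5,6}:  v_{2} + v_{4} + v_{5} + v_{6} = v_{9} — sig = (4;(1))
  • {2,6,7,11}:  v_{2} + v_{6} + v_{7} + v_{11} = v_{8} — sig = (4;(1))

Signatures (|P|; sorted positive RHS coefficients), sorted:
    (2;(1))
    (2;(1))
    (2;(1,1))
    (2;(1,1,2))
    (2;(1,2))
    (2;(2))
    (3;())
    (3;(1))
    (3;(1))
    (3;(1,1))
    (3;(1,1))
    (3;(1,1))
    (3;(1,1,1))
    (3;(1,1,2))
    (3;(1,1,2))
    (3;(1,1,2))
    (3;(2,2))
    (4;())
    (4;(1))
    (4;(1))


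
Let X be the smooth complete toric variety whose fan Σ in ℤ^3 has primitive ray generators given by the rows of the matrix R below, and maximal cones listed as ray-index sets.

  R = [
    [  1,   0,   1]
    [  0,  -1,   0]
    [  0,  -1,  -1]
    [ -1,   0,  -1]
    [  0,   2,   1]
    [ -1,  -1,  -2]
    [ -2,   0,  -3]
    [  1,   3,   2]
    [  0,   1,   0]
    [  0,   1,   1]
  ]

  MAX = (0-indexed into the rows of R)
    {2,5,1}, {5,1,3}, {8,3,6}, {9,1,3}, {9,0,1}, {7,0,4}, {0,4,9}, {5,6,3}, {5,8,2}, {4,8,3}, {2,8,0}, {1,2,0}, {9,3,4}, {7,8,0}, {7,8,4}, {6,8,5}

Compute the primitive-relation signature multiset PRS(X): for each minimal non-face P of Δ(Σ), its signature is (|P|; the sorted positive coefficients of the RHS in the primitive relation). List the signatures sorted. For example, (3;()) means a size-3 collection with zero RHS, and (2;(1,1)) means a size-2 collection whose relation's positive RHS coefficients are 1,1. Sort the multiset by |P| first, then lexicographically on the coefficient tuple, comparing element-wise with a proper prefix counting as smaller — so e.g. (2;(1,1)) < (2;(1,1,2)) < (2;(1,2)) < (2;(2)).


Σ has 23 primitive collections:

  P={0,3}:  v_{0} + v_{3} = 0 — sig = (2;())
  P={1,8}:  v_{1} + v_{8} = 0 — sig = (2;())
  P={2,9}:  v_{2} + v_{9} = 0 — sig = (2;())
  P={0,5}:  v_{0} + v_{5} = v_{2} — sig = (2;(1))
  P={1,4}:  v_{1} + v_{4} = v_{9} — sig = (2;(1))
  P={2,3}:  v_{2} + v_{3} = v_{5} — sig = (2;(1))
  P={2,4}:  v_{2} + v_{4} = v_{8} — sig = (2;(1))
  P={5,9}:  v_{5} + v_{9} = v_{3} — sig = (2;(1))
  P={8,9}:  v_{8} + v_{9} = v_{4} — sig = (2;(1))
  P={0,6}:  v_{0} + v_{6} = v_{5} + v_{8} — sig = (2;(1,1))
  P={1,6}:  v_{1} + v_{6} = v_{3} + v_{5} — sig = (2;(1,1))
  P={1,7}:  v_{1} + v_{7} = v_{0} + v_{4} — sig = (2;(1,1))
  P={3,7}:  v_{3} + v_{7} = v_{4} + v_{8} — sig = (2;(1,1))
  P={4,5}:  v_{4} + v_{5} = v_{3} + v_{8} — sig = (2;(1,1))
  P={2,6}:  v_{2} + v_{6} = 2·v_{5} + v_{8} — sig = (2;(1,2))
  P={2,7}:  v_{2} + v_{7} = v_{0} + 2·v_{8} — sig = (2;(1,2))
  P={6,9}:  v_{6} + v_{9} = 2·v_{3} + v_{8} — sig = (2;(1,2))
  P={7,9}:  v_{7} + v_{9} = v_{0} + 2·v_{4} — sig = (2;(1,2))
  P={6,7}:  v_{6} + v_{7} = v_{3} + 3·v_{8} — sig = (2;(1,3))
  P={5,7}:  v_{5} + v_{7} = 2·v_{8} — sig = (2;(2))
  P={4,6}:  v_{4} + v_{6} = 2·v_{3} + 2·v_{8} — sig = (2;(2,2))
  P={0,4,8}:  v_{0} + v_{4} + v_{8} = v_{7} — sig = (3;(1))
  P={3,5,8}:  v_{3} + v_{5} + v_{8} = v_{6} — sig = (3;(1))

Hence PRS(X_Σ) =
    (2;())
    (2;())
    (2;())
    (2;(1))
    (2;(1))
    (2;(1))
    (2;(1))
    (2;(1))
    (2;(1))
    (2;(1,1))
    (2;(1,1))
    (2;(1,1))
    (2;(1,1))
    (2;(1,1))
    (2;(1,2))
    (2;(1,2))
    (2;(1,2))
    (2;(1,2))
    (2;(1,3))
    (2;(2))
    (2;(2,2))
    (3;(1))
    (3;(1))


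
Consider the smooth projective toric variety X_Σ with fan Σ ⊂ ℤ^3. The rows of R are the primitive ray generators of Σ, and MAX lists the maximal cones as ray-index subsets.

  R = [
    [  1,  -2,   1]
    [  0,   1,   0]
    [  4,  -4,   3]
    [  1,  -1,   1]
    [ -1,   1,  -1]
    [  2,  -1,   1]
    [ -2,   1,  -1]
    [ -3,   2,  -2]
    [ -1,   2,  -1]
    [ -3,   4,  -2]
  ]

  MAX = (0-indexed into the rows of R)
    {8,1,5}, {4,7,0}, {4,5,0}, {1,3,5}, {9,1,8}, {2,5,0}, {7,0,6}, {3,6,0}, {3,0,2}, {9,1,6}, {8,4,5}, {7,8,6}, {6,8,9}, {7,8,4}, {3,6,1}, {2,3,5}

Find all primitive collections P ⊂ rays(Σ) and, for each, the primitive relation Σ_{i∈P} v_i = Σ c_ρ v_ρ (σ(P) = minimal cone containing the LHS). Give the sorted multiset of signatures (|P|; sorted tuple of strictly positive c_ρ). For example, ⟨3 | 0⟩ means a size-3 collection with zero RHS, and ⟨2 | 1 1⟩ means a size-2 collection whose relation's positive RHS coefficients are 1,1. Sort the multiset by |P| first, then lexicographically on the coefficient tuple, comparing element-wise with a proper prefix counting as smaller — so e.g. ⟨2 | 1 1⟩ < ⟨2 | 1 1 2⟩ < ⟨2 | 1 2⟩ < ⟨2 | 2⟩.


Minimal non-faces — 23 found among 10 rays, 16 max cones:

  • {0,8}:  v_{0} + v_{8} = 0  ⇒ sig = ⟨2 | 0⟩
  • {3,4}:  v_{3} + v_{4} = 0  ⇒ sig = ⟨2 | 0⟩
  • {5,6}:  v_{5} + v_{6} = 0  ⇒ sig = ⟨2 | 0⟩
  • {0,1}:  v_{0} + v_{1} = v_{3}  ⇒ sig = ⟨2 | 1⟩
  • {1,4}:  v_{1} + v_{4} = v_{8}  ⇒ sig = ⟨2 | 1⟩
  • {2,7}:  v_{2} + v_{7} = v_{0}  ⇒ sig = ⟨2 | 1⟩
  • {3,7}:  v_{3} + v_{7} = v_{6}  ⇒ sig = ⟨2 | 1⟩
  • {3,8}:  v_{3} + v_{8} = v_{1}  ⇒ sig = ⟨2 | 1⟩
  • {4,6}:  v_{4} + v_{6} = v_{7}  ⇒ sig = ⟨2 | 1⟩
  • {5,7}:  v_{5} + v_{7} = v_{4}  ⇒ sig = ⟨2 | 1⟩
  • {0,9}:  v_{0} + v_{9} = v_{1} + v_{6}  ⇒ sig = ⟨2 | 1 1⟩
  • {1,7}:  v_{1} + v_{7} = v_{6} + v_{8}  ⇒ sig = ⟨2 | 1 1⟩
  • {2,4}:  v_{2} + v_{4} = v_{0} + v_{5}  ⇒ sig = ⟨2 | 1 1⟩
  • {2,6}:  v_{2} + v_{6} = v_{0} + v_{3}  ⇒ sig = ⟨2 | 1 1⟩
  • {2,8}:  v_{2} + v_{8} = v_{3} + v_{5}  ⇒ sig = ⟨2 | 1 1⟩
  • {2,9}:  v_{2} + v_{9} = v_{1} + v_{3}  ⇒ sig = ⟨2 | 1 1⟩
  • {5,9}:  v_{5} + v_{9} = v_{1} + v_{8}  ⇒ sig = ⟨2 | 1 1⟩
  • {1,2}:  v_{1} + v_{2} = 2·v_{3} + v_{5}  ⇒ sig = ⟨2 | 1 2⟩
  • {3,9}:  v_{3} + v_{9} = 2·v_{1} + v_{6}  ⇒ sig = ⟨2 | 1 2⟩
  • {4,9}:  v_{4} + v_{9} = v_{6} + 2·v_{8}  ⇒ sig = ⟨2 | 1 2⟩
  • {7,9}:  v_{7} + v_{9} = 2·v_{6} + 2·v_{8}  ⇒ sig = ⟨2 | 2 2⟩
  • {0,3,5}:  v_{0} + v_{3} + v_{5} = v_{2}  ⇒ sig = ⟨3 | 1⟩
  • {1,6,8}:  v_{1} + v_{6} + v_{8} = v_{9}  ⇒ sig = ⟨3 | 1⟩

Hence PRS(X_Σ) =
[⟨2 | 0⟩, ⟨2 | 0⟩, ⟨2 | 0⟩, ⟨2 | 1⟩, ⟨2 | 1⟩, ⟨2 | 1⟩, ⟨2 | 1⟩, ⟨2 | 1⟩, ⟨2 | 1⟩, ⟨2 | 1⟩, ⟨2 | 1 1⟩, ⟨2 | 1 1⟩, ⟨2 | 1 1⟩, ⟨2 | 1 1⟩, ⟨2 | 1 1⟩, ⟨2 | 1 1⟩, ⟨2 | 1 1⟩, ⟨2 | 1 2⟩, ⟨2 | 1 2⟩, ⟨2 | 1 2⟩, ⟨2 | 2 2⟩, ⟨3 | 1⟩, ⟨3 | 1⟩]


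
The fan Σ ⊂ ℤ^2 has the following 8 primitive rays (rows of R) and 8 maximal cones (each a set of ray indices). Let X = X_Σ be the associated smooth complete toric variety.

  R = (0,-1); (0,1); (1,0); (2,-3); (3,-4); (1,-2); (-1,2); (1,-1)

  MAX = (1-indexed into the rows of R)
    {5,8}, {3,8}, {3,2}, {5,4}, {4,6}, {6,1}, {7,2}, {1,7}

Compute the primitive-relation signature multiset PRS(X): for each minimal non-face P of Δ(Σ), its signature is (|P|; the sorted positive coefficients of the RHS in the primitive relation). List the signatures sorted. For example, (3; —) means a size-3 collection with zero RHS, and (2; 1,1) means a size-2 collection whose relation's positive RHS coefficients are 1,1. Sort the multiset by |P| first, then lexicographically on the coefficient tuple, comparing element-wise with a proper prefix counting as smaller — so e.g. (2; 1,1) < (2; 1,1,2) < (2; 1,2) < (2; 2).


20 minimal non-faces of Δ(Σ) (on 8 rays):

  • {1,2}:  v_{1} + v_{2} = 0 — sig = (2; —)
  • {6,7}:  v_{6} + v_{7} = 0 — sig = (2; —)
  • {1,3}:  v_{1} + v_{3} = v_{8} — sig = (2; 1)
  • {1,8}:  v_{1} + v_{8} = v_{6} — sig = (2; 1)
  • {2,6}:  v_{2} + v_{6} = v_{8} — sig = (2; 1)
  • {2,8}:  v_{2} + v_{8} = v_{3} — sig = (2; 1)
  • {4,7}:  v_{4} + v_{7} = v_{8} — sig = (2; 1)
  • {4,8}:  v_{4} + v_{8} = v_{5} — sig = (2; 1)
  • {6,8}:  v_{6} + v_{8} = v_{4} — sig = (2; 1)
  • {7,8}:  v_{7} + v_{8} = v_{2} — sig = (2; 1)
  • {1,5}:  v_{1} + v_{5} = v_{4} + v_{6} — sig = (2; 1,1)
  • {1,4}:  v_{1} + v_{4} = 2·v_{6} — sig = (2; 2)
  • {2,4}:  v_{2} + v_{4} = 2·v_{8} — sig = (2; 2)
  • {3,6}:  v_{3} + v_{6} = 2·v_{8} — sig = (2; 2)
  • {3,7}:  v_{3} + v_{7} = 2·v_{2} — sig = (2; 2)
  • {5,6}:  v_{5} + v_{6} = 2·v_{4} — sig = (2; 2)
  • {5,7}:  v_{5} + v_{7} = 2·v_{8} — sig = (2; 2)
  • {2,5}:  v_{2} + v_{5} = 3·v_{8} — sig = (2; 3)
  • {3,4}:  v_{3} + v_{4} = 3·v_{8} — sig = (2; 3)
  • {3,5}:  v_{3} + v_{5} = 4·v_{8} — sig = (2; 4)

so the primitive-relation signature multiset is
[(2; —), (2; —), (2; 1), (2; 1), (2; 1), (2; 1), (2; 1), (2; 1), (2; 1), (2; 1), (2; 1,1), (2; 2), (2; 2), (2; 2), (2; 2), (2; 2), (2; 2), (2; 3), (2; 3), (2; 4)]


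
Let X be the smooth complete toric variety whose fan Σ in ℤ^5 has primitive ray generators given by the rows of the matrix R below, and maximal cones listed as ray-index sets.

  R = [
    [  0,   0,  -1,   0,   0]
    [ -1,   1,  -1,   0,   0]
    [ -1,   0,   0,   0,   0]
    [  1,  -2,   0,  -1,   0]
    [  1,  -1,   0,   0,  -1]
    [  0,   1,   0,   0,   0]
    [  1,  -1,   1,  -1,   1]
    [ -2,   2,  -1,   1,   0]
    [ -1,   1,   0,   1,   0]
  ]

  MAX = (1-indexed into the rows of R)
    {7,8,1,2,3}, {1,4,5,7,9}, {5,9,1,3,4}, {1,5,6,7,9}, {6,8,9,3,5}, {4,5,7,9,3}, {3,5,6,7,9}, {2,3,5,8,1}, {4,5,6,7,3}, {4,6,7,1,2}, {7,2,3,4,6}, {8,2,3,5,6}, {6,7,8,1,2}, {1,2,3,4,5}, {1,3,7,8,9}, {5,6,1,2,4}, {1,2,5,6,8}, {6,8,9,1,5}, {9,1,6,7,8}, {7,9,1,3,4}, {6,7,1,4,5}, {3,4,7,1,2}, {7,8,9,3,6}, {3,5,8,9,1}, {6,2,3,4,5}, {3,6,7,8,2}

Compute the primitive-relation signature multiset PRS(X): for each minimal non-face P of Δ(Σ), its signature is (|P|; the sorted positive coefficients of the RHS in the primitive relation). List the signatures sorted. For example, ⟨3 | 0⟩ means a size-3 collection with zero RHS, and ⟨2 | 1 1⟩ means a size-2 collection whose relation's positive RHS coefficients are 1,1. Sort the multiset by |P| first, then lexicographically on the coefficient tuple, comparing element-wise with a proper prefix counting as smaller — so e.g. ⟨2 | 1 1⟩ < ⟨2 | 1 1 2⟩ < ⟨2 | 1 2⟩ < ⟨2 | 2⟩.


The 7 primitive collections of Σ (r=9, n=5):

  P = {2,9}:  v_{2} + v_{9} = v_{8}  ⟹  sig = ⟨2 | 1⟩
  P = {4,8}:  v_{4} + v_{8} = v_{1} + v_{3}  ⟹  sig = ⟨2 | 1 1⟩
  P = {4,6,9}:  v_{4} + v_{6} + v_{9} = 0  ⟹  sig = ⟨3 | 0⟩
  P = {5,7,8}:  v_{5} + v_{7} + v_{8} = 0  ⟹  sig = ⟨3 | 0⟩
  P = {1,3,6}:  v_{1} + v_{3} + v_{6} = v_{2}  ⟹  sig = ⟨3 | 1⟩
  P = {2,5,7}:  v_{2} + v_{5} + v_{7} = v_{4} + v_{6}  ⟹  sig = ⟨3 | 1 1⟩
  P = {1,3,5,7}:  v_{1} + v_{3} + v_{5} + v_{7} = v_{4}  ⟹  sig = ⟨4 | 1⟩

Signatures (|P|; sorted positive RHS coefficients), sorted:
    ⟨2 | 1⟩
    ⟨2 | 1 1⟩
    ⟨3 | 0⟩
    ⟨3 | 0⟩
    ⟨3 | 1⟩
    ⟨3 | 1 1⟩
    ⟨4 | 1⟩


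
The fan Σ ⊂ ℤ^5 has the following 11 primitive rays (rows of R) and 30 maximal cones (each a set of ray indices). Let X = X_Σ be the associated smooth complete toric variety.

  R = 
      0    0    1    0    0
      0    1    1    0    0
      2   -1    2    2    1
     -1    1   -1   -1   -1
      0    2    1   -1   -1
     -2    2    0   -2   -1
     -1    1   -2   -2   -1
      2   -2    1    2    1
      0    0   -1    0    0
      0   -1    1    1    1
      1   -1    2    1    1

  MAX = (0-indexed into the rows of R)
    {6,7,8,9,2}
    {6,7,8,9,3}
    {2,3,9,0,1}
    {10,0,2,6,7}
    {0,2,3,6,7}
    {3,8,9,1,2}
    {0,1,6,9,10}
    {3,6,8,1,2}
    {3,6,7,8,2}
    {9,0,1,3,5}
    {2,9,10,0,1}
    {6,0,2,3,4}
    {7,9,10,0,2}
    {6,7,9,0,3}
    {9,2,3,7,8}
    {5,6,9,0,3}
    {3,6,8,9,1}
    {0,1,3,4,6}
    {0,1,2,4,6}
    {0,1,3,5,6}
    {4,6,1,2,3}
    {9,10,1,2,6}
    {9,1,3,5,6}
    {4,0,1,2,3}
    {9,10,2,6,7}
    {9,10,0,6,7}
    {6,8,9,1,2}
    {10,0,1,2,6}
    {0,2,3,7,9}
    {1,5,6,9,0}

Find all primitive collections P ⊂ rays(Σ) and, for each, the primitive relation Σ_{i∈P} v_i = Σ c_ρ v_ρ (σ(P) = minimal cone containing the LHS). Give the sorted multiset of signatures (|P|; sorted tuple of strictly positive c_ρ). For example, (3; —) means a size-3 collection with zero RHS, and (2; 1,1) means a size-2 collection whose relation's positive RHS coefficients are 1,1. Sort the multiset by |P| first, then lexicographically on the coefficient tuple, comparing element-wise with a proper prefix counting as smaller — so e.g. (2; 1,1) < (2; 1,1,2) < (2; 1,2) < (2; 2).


17 minimal non-faces of Δ(Σ) (on 11 rays):

  • {0,8}:  v_{0} + v_{8} = 0 ; sig = (2; —)
  • {1,7}:  v_{1} + v_{7} = v_{2} ; sig = (2; 1)
  • {3,10}:  v_{3} + v_{10} = v_{0} ; sig = (2; 1)
  • {5,7}:  v_{5} + v_{7} = v_{0} ; sig = (2; 1)
  • {2,5}:  v_{2} + v_{5} = v_{0} + v_{1} ; sig = (2; 1,1)
  • {4,9}:  v_{4} + v_{9} = v_{0} + v_{1} ; sig = (2; 1,1)
  • {8,10}:  v_{8} + v_{10} = v_{2} + v_{6} + v_{9} ; sig = (2; 1,1,1)
  • {4,8}:  v_{4} + v_{8} = v_{1} + v_{2} + v_{3} + v_{6} ; sig = (2; 1,1,1,1)
  • {5,8}:  v_{5} + v_{8} = v_{1} + v_{3} + v_{6} + v_{9} ; sig = (2; 1,1,1,1)
  • {4,7}:  v_{4} + v_{7} = v_{0} + 2·v_{2} + v_{3} + v_{6} ; sig = (2; 1,1,1,2)
  • {4,10}:  v_{4} + v_{10} = 2·v_{0} + v_{1} + v_{2} + v_{6} ; sig = (2; 1,1,1,2)
  • {5,10}:  v_{5} + v_{10} = 2·v_{0} + v_{1} + v_{6} + v_{9} ; sig = (2; 1,1,1,2)
  • {4,5}:  v_{4} + v_{5} = 2·v_{0} + 2·v_{1} + v_{3} + v_{6} ; sig = (2; 1,1,2,2)
  • {2,3,6,9}:  v_{2} + v_{3} + v_{6} + v_{9} = 0 ; sig = (4; —)
  • {0,2,6,9}:  v_{0} + v_{2} + v_{6} + v_{9} = v_{10} ; sig = (4; 1)
  • {0,1,2,3,6}:  v_{0} + v_{1} + v_{2} + v_{3} + v_{6} = v_{4} ; sig = (5; 1)
  • {0,1,3,6,9}:  v_{0} + v_{1} + v_{3} + v_{6} + v_{9} = v_{5} ; sig = (5; 1)

Hence PRS(X_Σ) =
    (2; —)
    (2; 1)
    (2; 1)
    (2; 1)
    (2; 1,1)
    (2; 1,1)
    (2; 1,1,1)
    (2; 1,1,1,1)
    (2; 1,1,1,1)
    (2; 1,1,1,2)
    (2; 1,1,1,2)
    (2; 1,1,1,2)
    (2; 1,1,2,2)
    (4; —)
    (4; 1)
    (5; 1)
    (5; 1)


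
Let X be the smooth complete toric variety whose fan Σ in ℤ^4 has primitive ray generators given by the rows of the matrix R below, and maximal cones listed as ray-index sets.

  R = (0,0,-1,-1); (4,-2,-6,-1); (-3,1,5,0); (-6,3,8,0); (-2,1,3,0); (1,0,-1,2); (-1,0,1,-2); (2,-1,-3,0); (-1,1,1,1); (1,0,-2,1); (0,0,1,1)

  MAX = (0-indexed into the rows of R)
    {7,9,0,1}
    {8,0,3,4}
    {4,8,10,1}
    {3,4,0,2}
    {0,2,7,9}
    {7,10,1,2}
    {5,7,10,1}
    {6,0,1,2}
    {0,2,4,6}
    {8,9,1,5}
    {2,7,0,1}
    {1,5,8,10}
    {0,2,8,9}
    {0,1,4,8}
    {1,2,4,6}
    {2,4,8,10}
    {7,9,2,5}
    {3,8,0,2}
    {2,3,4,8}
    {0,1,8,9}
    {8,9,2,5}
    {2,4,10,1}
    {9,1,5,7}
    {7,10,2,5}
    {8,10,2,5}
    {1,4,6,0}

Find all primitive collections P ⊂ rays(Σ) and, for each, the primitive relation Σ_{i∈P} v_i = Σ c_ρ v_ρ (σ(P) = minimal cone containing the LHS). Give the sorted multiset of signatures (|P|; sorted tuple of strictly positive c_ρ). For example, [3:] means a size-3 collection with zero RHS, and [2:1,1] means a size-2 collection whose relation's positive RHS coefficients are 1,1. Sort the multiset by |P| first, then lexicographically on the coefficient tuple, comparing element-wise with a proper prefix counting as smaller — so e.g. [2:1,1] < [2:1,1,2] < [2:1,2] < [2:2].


Primitive collections (23):

  {0,10}:  v_{0} + v_{10} = 0  so sig = [2:]
  {4,7}:  v_{4} + v_{7} = 0  so sig = [2:]
  {5,6}:  v_{5} + v_{6} = 0  so sig = [2:]
  {0,5}:  v_{0} + v_{5} = v_{9}  so sig = [2:1]
  {4,9}:  v_{4} + v_{9} = v_{8}  so sig = [2:1]
  {6,9}:  v_{6} + v_{9} = v_{0}  so sig = [2:1]
  {7,8}:  v_{7} + v_{8} = v_{9}  so sig = [2:1]
  {9,10}:  v_{9} + v_{10} = v_{5}  so sig = [2:1]
  {1,3}:  v_{1} + v_{3} = v_{0} + v_{4}  so sig = [2:1,1]
  {4,5}:  v_{4} + v_{5} = v_{8} + v_{10}  so sig = [2:1,1]
  {6,8}:  v_{6} + v_{8} = v_{0} + v_{4}  so sig = [2:1,1]
  {3,7}:  v_{3} + v_{7} = v_{0} + v_{2} + v_{8}  so sig = [2:1,1,1]
  {3,10}:  v_{3} + v_{10} = v_{2} + v_{4} + v_{8}  so sig = [2:1,1,1]
  {6,7}:  v_{6} + v_{7} = v_{0} + v_{1} + v_{2}  so sig = [2:1,1,1]
  {6,10}:  v_{6} + v_{10} = v_{1} + v_{2} + v_{4}  so sig = [2:1,1,1]
  {3,9}:  v_{3} + v_{9} = v_{0} + v_{2} + 2·v_{8}  so sig = [2:1,1,2]
  {3,5}:  v_{3} + v_{5} = v_{2} + 2·v_{8}  so sig = [2:1,2]
  {3,6}:  v_{3} + v_{6} = 2·v_{0} + v_{2} + 2·v_{4}  so sig = [2:1,2,2]
  {1,2,8}:  v_{1} + v_{2} + v_{8} = 0  so sig = [3:]
  {1,2,9}:  v_{1} + v_{2} + v_{9} = v_{7}  so sig = [3:1]
  {1,2,5}:  v_{1} + v_{2} + v_{5} = v_{7} + v_{10}  so sig = [3:1,1]
  {0,1,2,4}:  v_{0} + v_{1} + v_{2} + v_{4} = v_{6}  so sig = [4:1]
  {0,2,4,8}:  v_{0} + v_{2} + v_{4} + v_{8} = v_{3}  so sig = [4:1]

Signatures (|P|; sorted positive RHS coefficients), sorted:
[[2:], [2:], [2:], [2:1], [2:1], [2:1], [2:1], [2:1], [2:1,1], [2:1,1], [2:1,1], [2:1,1,1], [2:1,1,1], [2:1,1,1], [2:1,1,1], [2:1,1,2], [2:1,2], [2:1,2,2], [3:], [3:1], [3:1,1], [4:1], [4:1]]


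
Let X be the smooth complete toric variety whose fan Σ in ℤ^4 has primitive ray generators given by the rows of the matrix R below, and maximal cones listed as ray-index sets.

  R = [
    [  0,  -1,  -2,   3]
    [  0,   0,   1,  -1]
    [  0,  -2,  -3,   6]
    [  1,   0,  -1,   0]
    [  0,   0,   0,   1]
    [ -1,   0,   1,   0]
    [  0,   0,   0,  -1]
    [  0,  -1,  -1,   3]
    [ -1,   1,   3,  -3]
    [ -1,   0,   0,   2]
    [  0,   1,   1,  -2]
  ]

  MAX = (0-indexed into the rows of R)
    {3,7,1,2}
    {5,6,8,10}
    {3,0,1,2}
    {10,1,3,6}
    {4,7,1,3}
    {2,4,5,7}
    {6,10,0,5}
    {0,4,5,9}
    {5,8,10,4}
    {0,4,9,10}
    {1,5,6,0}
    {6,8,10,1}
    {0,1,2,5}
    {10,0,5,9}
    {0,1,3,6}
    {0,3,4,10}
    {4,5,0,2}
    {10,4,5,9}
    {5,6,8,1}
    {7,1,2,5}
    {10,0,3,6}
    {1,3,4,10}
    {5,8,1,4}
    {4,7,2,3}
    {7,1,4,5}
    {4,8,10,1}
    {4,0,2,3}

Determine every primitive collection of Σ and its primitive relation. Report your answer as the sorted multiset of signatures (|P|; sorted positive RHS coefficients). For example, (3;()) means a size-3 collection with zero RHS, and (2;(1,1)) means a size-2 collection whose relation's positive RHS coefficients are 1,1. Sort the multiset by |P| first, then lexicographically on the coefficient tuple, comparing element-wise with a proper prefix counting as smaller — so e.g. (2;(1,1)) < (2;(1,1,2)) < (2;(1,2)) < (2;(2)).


Minimal non-faces — 22 found among 11 rays, 27 max cones:

  • {3,5}:  v_{3} + v_{5} = 0 — sig = (2;())
  • {4,6}:  v_{4} + v_{6} = 0 — sig = (2;())
  • {0,7}:  v_{0} + v_{7} = v_{2} — sig = (2;(1))
  • {0,8}:  v_{0} + v_{8} = v_{5} — sig = (2;(1))
  • {7,10}:  v_{7} + v_{10} = v_{4} — sig = (2;(1))
  • {1,9}:  v_{1} + v_{9} = v_{4} + v_{5} — sig = (2;(1,1))
  • {2,8}:  v_{2} + v_{8} = v_{5} + v_{7} — sig = (2;(1,1))
  • {2,10}:  v_{2} + v_{10} = v_{0} + v_{4} — sig = (2;(1,1))
  • {3,8}:  v_{3} + v_{8} = v_{1} + v_{10} — sig = (2;(1,1))
  • {6,7}:  v_{6} + v_{7} = v_{0} + v_{1} — sig = (2;(1,1))
  • {3,9}:  v_{3} + v_{9} = v_{0} + v_{4} + v_{10} — sig = (2;(1,1,1))
  • {6,9}:  v_{6} + v_{9} = v_{0} + v_{5} + v_{10} — sig = (2;(1,1,1))
  • {7,8}:  v_{7} + v_{8} = v_{1} + v_{4} + v_{5} — sig = (2;(1,1,1))
  • {7,9}:  v_{7} + v_{9} = v_{0} + 2·v_{4} + v_{5} — sig = (2;(1,1,2))
  • {8,9}:  v_{8} + v_{9} = v_{4} + 2·v_{5} + v_{10} — sig = (2;(1,1,2))
  • {2,6}:  v_{2} + v_{6} = 2·v_{0} + v_{1} — sig = (2;(1,2))
  • {2,9}:  v_{2} + v_{9} = 2·v_{0} + 2·v_{4} + v_{5} — sig = (2;(1,2,2))
  • {0,1,10}:  v_{0} + v_{1} + v_{10} = 0 — sig = (3;())
  • {0,1,4}:  v_{0} + v_{1} + v_{4} = v_{7} — sig = (3;(1))
  • {1,5,10}:  v_{1} + v_{5} + v_{10} = v_{8} — sig = (3;(1))
  • {1,2,4}:  v_{1} + v_{2} + v_{4} = 2·v_{7} — sig = (3;(2))
  • {0,4,5,10}:  v_{0} + v_{4} + v_{5} + v_{10} = v_{9} — sig = (4;(1))

Hence PRS(X_Σ) =
    |P|=2: 17 collections, coeffs (), (), (1), (1), (1), (1,1), (1,1), (1,1), (1,1), (1,1), (1,1,1), (1,1,1), (1,1,1), (1,1,2), (1,1,2), (1,2), (1,2,2)
    |P|=3: 4 collections, coeffs (), (1), (1), (2)
    |P|=4: 1 collection, coeffs (1)


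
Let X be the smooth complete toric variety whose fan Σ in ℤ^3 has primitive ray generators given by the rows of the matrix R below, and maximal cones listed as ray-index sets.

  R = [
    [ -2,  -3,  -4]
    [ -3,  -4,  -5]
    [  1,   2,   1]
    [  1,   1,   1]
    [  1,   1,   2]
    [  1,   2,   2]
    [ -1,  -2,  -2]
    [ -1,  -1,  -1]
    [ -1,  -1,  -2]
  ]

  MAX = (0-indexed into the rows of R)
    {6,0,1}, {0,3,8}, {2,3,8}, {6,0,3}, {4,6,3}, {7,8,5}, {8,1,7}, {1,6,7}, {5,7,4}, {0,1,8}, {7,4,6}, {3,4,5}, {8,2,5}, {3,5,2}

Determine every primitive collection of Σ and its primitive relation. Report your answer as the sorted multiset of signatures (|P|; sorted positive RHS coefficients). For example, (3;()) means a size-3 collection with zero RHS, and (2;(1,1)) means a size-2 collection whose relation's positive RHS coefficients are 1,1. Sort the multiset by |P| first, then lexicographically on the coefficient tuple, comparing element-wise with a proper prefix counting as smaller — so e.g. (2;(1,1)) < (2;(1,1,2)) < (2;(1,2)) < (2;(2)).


|primitive collections| = 16. Relations:

  P={3,7}:  v_{3} + v_{7} = 0  ⟹  sig = (2;())
  P={4,8}:  v_{4} + v_{8} = 0  ⟹  sig = (2;())
  P={5,6}:  v_{5} + v_{6} = 0  ⟹  sig = (2;())
  P={0,4}:  v_{0} + v_{4} = v_{6}  ⟹  sig = (2;(1))
  P={0,5}:  v_{0} + v_{5} = v_{8}  ⟹  sig = (2;(1))
  P={0,7}:  v_{0} + v_{7} = v_{1}  ⟹  sig = (2;(1))
  P={1,3}:  v_{1} + v_{3} = v_{0}  ⟹  sig = (2;(1))
  P={6,8}:  v_{6} + v_{8} = v_{0}  ⟹  sig = (2;(1))
  P={1,4}:  v_{1} + v_{4} = v_{6} + v_{7}  ⟹  sig = (2;(1,1))
  P={1,5}:  v_{1} + v_{5} = v_{7} + v_{8}  ⟹  sig = (2;(1,1))
  P={2,4}:  v_{2} + v_{4} = v_{3} + v_{5}  ⟹  sig = (2;(1,1))
  P={2,6}:  v_{2} + v_{6} = v_{3} + v_{8}  ⟹  sig = (2;(1,1))
  P={2,7}:  v_{2} + v_{7} = v_{5} + v_{8}  ⟹  sig = (2;(1,1))
  P={0,2}:  v_{0} + v_{2} = v_{3} + 2·v_{8}  ⟹  sig = (2;(1,2))
  P={1,2}:  v_{1} + v_{2} = 2·v_{8}  ⟹  sig = (2;(2))
  P={3,5,8}:  v_{3} + v_{5} + v_{8} = v_{2}  ⟹  sig = (3;(1))

Signatures (|P|; sorted positive RHS coefficients), sorted:
[(2;()), (2;()), (2;()), (2;(1)), (2;(1)), (2;(1)), (2;(1)), (2;(1)), (2;(1,1)), (2;(1,1)), (2;(1,1)), (2;(1,1)), (2;(1,1)), (2;(1,2)), (2;(2)), (3;(1))]


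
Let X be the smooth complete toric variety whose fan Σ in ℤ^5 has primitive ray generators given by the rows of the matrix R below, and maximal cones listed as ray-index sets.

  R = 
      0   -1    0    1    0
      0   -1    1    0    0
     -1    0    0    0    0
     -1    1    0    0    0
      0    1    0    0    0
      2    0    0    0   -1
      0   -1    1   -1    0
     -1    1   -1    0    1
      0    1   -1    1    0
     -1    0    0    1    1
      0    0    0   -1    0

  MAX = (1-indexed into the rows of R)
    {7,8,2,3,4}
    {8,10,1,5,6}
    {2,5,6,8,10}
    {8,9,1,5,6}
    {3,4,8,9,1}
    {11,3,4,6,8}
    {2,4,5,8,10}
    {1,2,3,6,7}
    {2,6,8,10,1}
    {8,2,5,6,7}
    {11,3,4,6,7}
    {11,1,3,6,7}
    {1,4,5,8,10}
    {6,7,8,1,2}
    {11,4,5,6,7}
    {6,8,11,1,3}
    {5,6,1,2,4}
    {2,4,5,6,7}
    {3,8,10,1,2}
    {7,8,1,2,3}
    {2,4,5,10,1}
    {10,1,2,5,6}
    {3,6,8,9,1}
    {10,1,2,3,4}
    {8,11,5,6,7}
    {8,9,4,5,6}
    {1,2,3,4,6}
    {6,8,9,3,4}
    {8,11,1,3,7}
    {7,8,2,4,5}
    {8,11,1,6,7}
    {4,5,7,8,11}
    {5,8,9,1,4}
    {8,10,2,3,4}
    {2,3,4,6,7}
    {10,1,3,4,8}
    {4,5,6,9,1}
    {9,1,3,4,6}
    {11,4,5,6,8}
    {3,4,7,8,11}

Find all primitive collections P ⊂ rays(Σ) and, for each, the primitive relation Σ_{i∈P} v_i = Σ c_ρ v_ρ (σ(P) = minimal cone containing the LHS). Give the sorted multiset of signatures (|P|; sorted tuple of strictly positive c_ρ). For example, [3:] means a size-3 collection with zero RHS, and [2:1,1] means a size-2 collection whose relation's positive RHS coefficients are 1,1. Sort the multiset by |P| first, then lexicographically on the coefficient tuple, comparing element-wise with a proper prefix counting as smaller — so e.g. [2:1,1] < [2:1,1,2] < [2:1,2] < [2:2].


Minimal non-faces — 21 found among 11 rays, 40 max cones:

  {7,9}:  v_{7} + v_{9} = 0 ; sig = [2:]
  {2,11}:  v_{2} + v_{11} = v_{7} ; sig = [2:1]
  {3,5}:  v_{3} + v_{5} = v_{4} ; sig = [2:1]
  {2,9}:  v_{2} + v_{9} = v_{1} + v_{5} ; sig = [2:1,1]
  {10,11}:  v_{10} + v_{11} = v_{2} + v_{8} ; sig = [2:1,1]
  {9,11}:  v_{9} + v_{11} = v_{3} + v_{6} + v_{8} ; sig = [2:1,1,1]
  {7,10}:  v_{7} + v_{10} = 2·v_{2} + v_{8} ; sig = [2:1,2]
  {9,10}:  v_{9} + v_{10} = 2·v_{1} + 2·v_{5} + v_{8} ; sig = [2:1,2,2]
  {1,5,11}:  v_{1} + v_{5} + v_{11} = 0 ; sig = [3:]
  {1,4,11}:  v_{1} + v_{4} + v_{11} = v_{3} ; sig = [3:1]
  {1,5,7}:  v_{1} + v_{5} + v_{7} = v_{2} ; sig = [3:1]
  {1,4,7}:  v_{1} + v_{4} + v_{7} = v_{2} + v_{3} ; sig = [3:1,1]
  {3,6,10}:  v_{3} + v_{6} + v_{10} = v_{1} + v_{5} ; sig = [3:1,1]
  {4,6,10}:  v_{4} + v_{6} + v_{10} = v_{1} + 2·v_{5} ; sig = [3:1,2]
  {2,3,6,8}:  v_{2} + v_{3} + v_{6} + v_{8} = 0 ; sig = [4:]
  {1,2,5,8}:  v_{1} + v_{2} + v_{5} + v_{8} = v_{10} ; sig = [4:1]
  {1,4,6,8}:  v_{1} + v_{4} + v_{6} + v_{8} = v_{9} ; sig = [4:1]
  {2,4,6,8}:  v_{2} + v_{4} + v_{6} + v_{8} = v_{5} ; sig = [4:1]
  {3,6,7,8}:  v_{3} + v_{6} + v_{7} + v_{8} = v_{11} ; sig = [4:1]
  {1,2,4,8}:  v_{1} + v_{2} + v_{4} + v_{8} = v_{3} + v_{10} ; sig = [4:1,1]
  {4,6,7,8}:  v_{4} + v_{6} + v_{7} + v_{8} = v_{5} + v_{11} ; sig = [4:1,1]

Hence PRS(X_Σ) =
    [2:]
    [2:1]
    [2:1]
    [2:1,1]
    [2:1,1]
    [2:1,1,1]
    [2:1,2]
    [2:1,2,2]
    [3:]
    [3:1]
    [3:1]
    [3:1,1]
    [3:1,1]
    [3:1,2]
    [4:]
    [4:1]
    [4:1]
    [4:1]
    [4:1]
    [4:1,1]
    [4:1,1]


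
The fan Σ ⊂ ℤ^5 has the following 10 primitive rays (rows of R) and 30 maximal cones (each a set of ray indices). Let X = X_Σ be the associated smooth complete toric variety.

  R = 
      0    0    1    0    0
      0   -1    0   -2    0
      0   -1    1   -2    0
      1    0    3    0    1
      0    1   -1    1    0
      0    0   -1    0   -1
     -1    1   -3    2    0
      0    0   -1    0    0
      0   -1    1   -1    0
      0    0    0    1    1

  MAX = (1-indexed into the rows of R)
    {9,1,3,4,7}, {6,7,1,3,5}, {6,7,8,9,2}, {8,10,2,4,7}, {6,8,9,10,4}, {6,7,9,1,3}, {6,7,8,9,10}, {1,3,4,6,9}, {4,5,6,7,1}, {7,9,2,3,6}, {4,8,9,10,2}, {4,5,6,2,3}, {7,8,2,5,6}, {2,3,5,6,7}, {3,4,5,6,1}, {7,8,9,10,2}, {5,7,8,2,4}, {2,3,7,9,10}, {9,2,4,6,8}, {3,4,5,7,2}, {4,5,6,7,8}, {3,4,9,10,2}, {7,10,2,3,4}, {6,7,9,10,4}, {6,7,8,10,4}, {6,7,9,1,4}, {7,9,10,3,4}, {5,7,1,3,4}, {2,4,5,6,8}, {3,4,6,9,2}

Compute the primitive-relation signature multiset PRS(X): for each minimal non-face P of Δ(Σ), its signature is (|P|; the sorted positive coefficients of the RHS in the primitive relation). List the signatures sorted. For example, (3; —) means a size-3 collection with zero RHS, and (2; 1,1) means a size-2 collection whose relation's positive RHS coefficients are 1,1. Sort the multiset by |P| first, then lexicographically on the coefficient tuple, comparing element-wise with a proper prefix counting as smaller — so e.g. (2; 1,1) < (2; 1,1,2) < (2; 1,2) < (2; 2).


The 12 primitive collections of Σ (r=10, n=5):

  P = {1,8}:  v_{1} + v_{8} = 0  so sig = (2; —)
  P = {5,9}:  v_{5} + v_{9} = 0  so sig = (2; —)
  P = {1,2}:  v_{1} + v_{2} = v_{3}  so sig = (2; 1)
  P = {3,8}:  v_{3} + v_{8} = v_{2}  so sig = (2; 1)
  P = {1,10}:  v_{1} + v_{10} = v_{4} + v_{7} + v_{9}  so sig = (2; 1,1,1)
  P = {5,10}:  v_{5} + v_{10} = v_{4} + v_{7} + v_{8}  so sig = (2; 1,1,1)
  P = {3,6,10}:  v_{3} + v_{6} + v_{10} = v_{8} + v_{9}  so sig = (3; 1,1)
  P = {2,6,10}:  v_{2} + v_{6} + v_{10} = 2·v_{8} + v_{9}  so sig = (3; 1,2)
  P = {3,4,6,7}:  v_{3} + v_{4} + v_{6} + v_{7} = 0  so sig = (4; —)
  P = {2,4,6,7}:  v_{2} + v_{4} + v_{6} + v_{7} = v_{8}  so sig = (4; 1)
  P = {4,7,8,9}:  v_{4} + v_{7} + v_{8} + v_{9} = v_{10}  so sig = (4; 1)
  P = {2,4,7,9}:  v_{2} + v_{4} + v_{7} + v_{9} = v_{3} + v_{10}  so sig = (4; 1,1)

Signatures (|P|; sorted positive RHS coefficients), sorted:
    (2; —)
    (2; —)
    (2; 1)
    (2; 1)
    (2; 1,1,1)
    (2; 1,1,1)
    (3; 1,1)
    (3; 1,2)
    (4; —)
    (4; 1)
    (4; 1)
    (4; 1,1)


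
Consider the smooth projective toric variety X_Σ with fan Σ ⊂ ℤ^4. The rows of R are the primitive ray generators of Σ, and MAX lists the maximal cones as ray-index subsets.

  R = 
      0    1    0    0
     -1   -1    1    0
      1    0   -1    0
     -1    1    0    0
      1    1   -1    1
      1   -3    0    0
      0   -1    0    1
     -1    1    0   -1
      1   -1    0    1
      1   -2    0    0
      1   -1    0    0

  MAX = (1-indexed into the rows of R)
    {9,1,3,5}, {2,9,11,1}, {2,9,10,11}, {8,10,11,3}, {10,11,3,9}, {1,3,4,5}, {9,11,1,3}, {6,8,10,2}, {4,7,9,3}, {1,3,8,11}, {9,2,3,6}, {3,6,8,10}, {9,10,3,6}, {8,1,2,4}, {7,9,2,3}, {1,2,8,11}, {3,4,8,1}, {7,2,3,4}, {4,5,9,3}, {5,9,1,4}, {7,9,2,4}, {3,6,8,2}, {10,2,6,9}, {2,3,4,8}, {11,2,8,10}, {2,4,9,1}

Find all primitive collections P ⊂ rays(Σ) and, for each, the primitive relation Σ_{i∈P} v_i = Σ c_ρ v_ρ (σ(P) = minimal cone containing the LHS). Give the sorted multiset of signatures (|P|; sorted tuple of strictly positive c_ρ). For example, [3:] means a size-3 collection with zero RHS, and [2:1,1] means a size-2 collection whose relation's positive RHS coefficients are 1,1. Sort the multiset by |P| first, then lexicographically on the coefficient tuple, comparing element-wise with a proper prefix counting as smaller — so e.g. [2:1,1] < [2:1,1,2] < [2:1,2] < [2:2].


The 23 primitive collections of Σ (r=11, n=4):

  P = {4,11}:  v_{4} + v_{11} = 0  ⇒ sig = [2:]
  P = {8,9}:  v_{8} + v_{9} = 0  ⇒ sig = [2:]
  P = {1,6}:  v_{1} + v_{6} = v_{10}  ⇒ sig = [2:1]
  P = {1,10}:  v_{1} + v_{10} = v_{11}  ⇒ sig = [2:1]
  P = {1,7}:  v_{1} + v_{7} = v_{4} + v_{9}  ⇒ sig = [2:1,1]
  P = {2,5}:  v_{2} + v_{5} = v_{4} + v_{9}  ⇒ sig = [2:1,1]
  P = {4,10}:  v_{4} + v_{10} = v_{2} + v_{3}  ⇒ sig = [2:1,1]
  P = {5,10}:  v_{5} + v_{10} = v_{3} + v_{9}  ⇒ sig = [2:1,1]
  P = {5,8}:  v_{5} + v_{8} = v_{1} + v_{3} + v_{4}  ⇒ sig = [2:1,1,1]
  P = {5,11}:  v_{5} + v_{11} = v_{1} + v_{3} + v_{9}  ⇒ sig = [2:1,1,1]
  P = {7,8}:  v_{7} + v_{8} = v_{2} + v_{3} + v_{4}  ⇒ sig = [2:1,1,1]
  P = {7,11}:  v_{7} + v_{11} = v_{2} + v_{3} + v_{9}  ⇒ sig = [2:1,1,1]
  P = {5,6}:  v_{5} + v_{6} = v_{2} + 2·v_{3} + v_{9}  ⇒ sig = [2:1,1,2]
  P = {5,7}:  v_{5} + v_{7} = v_{3} + 2·v_{4} + 2·v_{9}  ⇒ sig = [2:1,2,2]
  P = {7,10}:  v_{7} + v_{10} = 2·v_{2} + 2·v_{3} + v_{9}  ⇒ sig = [2:1,2,2]
  P = {6,7}:  v_{6} + v_{7} = 3·v_{2} + 3·v_{3} + v_{9}  ⇒ sig = [2:1,3,3]
  P = {6,11}:  v_{6} + v_{11} = 2·v_{10}  ⇒ sig = [2:2]
  P = {4,6}:  v_{4} + v_{6} = 2·v_{2} + 2·v_{3}  ⇒ sig = [2:2,2]
  P = {1,2,3}:  v_{1} + v_{2} + v_{3} = 0  ⇒ sig = [3:]
  P = {2,3,10}:  v_{2} + v_{3} + v_{10} = v_{6}  ⇒ sig = [3:1]
  P = {2,3,11}:  v_{2} + v_{3} + v_{11} = v_{10}  ⇒ sig = [3:1]
  P = {1,3,4,9}:  v_{1} + v_{3} + v_{4} + v_{9} = v_{5}  ⇒ sig = [4:1]
  P = {2,3,4,9}:  v_{2} + v_{3} + v_{4} + v_{9} = v_{7}  ⇒ sig = [4:1]

Hence PRS(X_Σ) =
{ [2:] ×2,  [2:1] ×2,  [2:1,1] ×4,  [2:1,1,1] ×4,  [2:1,1,2],  [2:1,2,2] ×2,  [2:1,3,3],  [2:2],  [2:2,2],  [3:],  [3:1] ×2,  [4:1] ×2 }


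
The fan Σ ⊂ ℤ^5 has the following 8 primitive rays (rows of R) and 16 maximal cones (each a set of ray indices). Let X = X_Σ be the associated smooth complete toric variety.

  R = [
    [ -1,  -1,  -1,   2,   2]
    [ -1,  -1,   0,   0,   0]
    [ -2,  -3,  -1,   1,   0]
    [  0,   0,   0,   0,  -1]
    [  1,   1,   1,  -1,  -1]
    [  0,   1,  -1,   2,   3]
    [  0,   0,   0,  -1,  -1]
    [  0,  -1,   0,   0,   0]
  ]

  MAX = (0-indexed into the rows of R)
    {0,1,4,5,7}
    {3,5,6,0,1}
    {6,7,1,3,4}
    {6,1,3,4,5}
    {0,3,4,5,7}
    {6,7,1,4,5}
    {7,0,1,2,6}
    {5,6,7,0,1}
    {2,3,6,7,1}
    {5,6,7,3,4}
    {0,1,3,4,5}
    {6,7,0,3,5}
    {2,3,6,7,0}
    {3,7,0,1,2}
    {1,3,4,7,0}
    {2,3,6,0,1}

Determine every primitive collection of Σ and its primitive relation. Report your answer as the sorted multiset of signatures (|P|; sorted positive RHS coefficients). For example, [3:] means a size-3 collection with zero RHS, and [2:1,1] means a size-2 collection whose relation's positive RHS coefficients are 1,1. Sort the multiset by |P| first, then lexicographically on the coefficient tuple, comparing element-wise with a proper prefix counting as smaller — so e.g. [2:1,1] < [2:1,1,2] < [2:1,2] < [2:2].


5 collections generate NE(X_Σ); each relation:

  P={2,4}:  v_{2} + v_{4} = v_{1} + v_{3} + v_{7} ; sig = [2:1,1,1]
  P={2,5}:  v_{2} + v_{5} = 2·v_{0} + v_{6} ; sig = [2:1,2]
  P={0,4,6}:  v_{0} + v_{4} + v_{6} = 0 ; sig = [3:]
  P={1,3,5,7}:  v_{1} + v_{3} + v_{5} + v_{7} = v_{0} ; sig = [4:1]
  P={0,1,3,6,7}:  v_{0} + v_{1} + v_{3} + v_{6} + v_{7} = v_{2} ; sig = [5:1]

so the primitive-relation signature multiset is
{ [2:1,1,1],  [2:1,2],  [3:],  [4:1],  [5:1] }


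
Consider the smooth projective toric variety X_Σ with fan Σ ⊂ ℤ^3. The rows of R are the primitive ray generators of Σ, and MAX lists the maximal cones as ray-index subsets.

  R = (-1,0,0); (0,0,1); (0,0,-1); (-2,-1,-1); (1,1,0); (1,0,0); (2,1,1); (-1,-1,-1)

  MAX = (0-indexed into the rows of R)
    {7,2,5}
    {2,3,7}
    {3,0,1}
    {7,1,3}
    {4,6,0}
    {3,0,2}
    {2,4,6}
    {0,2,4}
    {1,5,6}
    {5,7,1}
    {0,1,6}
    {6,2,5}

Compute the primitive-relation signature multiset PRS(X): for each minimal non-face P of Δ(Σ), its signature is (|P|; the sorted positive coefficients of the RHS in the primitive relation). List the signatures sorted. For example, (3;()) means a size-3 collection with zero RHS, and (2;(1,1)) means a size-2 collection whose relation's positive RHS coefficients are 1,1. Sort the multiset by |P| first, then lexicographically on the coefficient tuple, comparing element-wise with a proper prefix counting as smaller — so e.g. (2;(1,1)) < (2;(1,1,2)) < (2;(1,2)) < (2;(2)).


11 collections generate NE(X_Σ); each relation:

  P = {0,5}:  v_{0} + v_{5} = 0  so sig = (2;())
  P = {1,2}:  v_{1} + v_{2} = 0  so sig = (2;())
  P = {3,6}:  v_{3} + v_{6} = 0  so sig = (2;())
  P = {0,7}:  v_{0} + v_{7} = v_{3}  so sig = (2;(1))
  P = {3,5}:  v_{3} + v_{5} = v_{7}  so sig = (2;(1))
  P = {4,7}:  v_{4} + v_{7} = v_{2}  so sig = (2;(1))
  P = {6,7}:  v_{6} + v_{7} = v_{5}  so sig = (2;(1))
  P = {1,4}:  v_{1} + v_{4} = v_{0} + v_{6}  so sig = (2;(1,1))
  P = {3,4}:  v_{3} + v_{4} = v_{0} + v_{2}  so sig = (2;(1,1))
  P = {4,5}:  v_{4} + v_{5} = v_{2} + v_{6}  so sig = (2;(1,1))
  P = {0,2,6}:  v_{0} + v_{2} + v_{6} = v_{4}  so sig = (3;(1))

so the primitive-relation signature multiset is
[(2;()), (2;()), (2;()), (2;(1)), (2;(1)), (2;(1)), (2;(1)), (2;(1,1)), (2;(1,1)), (2;(1,1)), (3;(1))]
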